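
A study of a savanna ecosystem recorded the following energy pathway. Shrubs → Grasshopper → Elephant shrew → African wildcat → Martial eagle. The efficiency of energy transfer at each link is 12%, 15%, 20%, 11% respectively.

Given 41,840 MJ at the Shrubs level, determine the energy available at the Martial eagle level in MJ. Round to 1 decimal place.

16.6 MJ

Grasshopper: 41840 × 0.12 = 5020.8 MJ
Elephant shrew: 5020.8 × 0.15 = 753.12 MJ
African wildcat: 753.12 × 0.2 = 150.624 MJ
Martial eagle: 150.624 × 0.11 = 16.56864 MJ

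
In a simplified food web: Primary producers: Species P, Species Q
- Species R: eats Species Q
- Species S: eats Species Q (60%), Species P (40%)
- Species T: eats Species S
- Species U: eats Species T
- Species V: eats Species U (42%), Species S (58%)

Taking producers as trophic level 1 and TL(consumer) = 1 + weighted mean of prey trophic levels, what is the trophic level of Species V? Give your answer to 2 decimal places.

Species R: 1 + 1 = 2
Species S: 1 + (0.6×1 + 0.4×1) = 2
Species T: 1 + 2 = 3
Species U: 1 + 3 = 4
Species V: 1 + (0.42×4 + 0.58×2) = 3.84

3.84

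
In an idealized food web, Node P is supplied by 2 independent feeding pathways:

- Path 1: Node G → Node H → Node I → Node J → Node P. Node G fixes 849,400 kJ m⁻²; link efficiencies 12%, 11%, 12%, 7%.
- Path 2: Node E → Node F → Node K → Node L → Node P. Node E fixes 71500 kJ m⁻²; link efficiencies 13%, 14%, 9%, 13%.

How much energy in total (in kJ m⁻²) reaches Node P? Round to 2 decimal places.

109.41 kJ m⁻²

Path 1: 849400 × 0.12 × 0.11 × 0.12 × 0.07 = 94.181472 kJ m⁻²
Path 2: 71500 × 0.13 × 0.14 × 0.09 × 0.13 = 15.22521 kJ m⁻²
Total at Node P: 94.181472 + 15.22521 = 109.406682 kJ m⁻²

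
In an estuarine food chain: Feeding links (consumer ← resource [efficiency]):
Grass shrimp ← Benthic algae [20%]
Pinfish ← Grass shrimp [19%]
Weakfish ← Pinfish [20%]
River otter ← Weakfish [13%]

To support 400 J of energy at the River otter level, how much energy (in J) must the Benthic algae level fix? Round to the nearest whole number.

404858 J

Cumulative transfer efficiency: 0.2 × 0.19 × 0.2 × 0.13 = 0.000988
Benthic algae energy = 400 / 0.000988 = 404858 J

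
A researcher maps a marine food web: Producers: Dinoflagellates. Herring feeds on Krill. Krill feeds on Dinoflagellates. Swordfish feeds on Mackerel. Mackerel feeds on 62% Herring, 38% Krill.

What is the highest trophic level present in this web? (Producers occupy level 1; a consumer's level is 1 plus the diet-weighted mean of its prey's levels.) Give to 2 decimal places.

4.62

Krill: 1 + 1 = 2
Herring: 1 + 2 = 3
Mackerel: 1 + (0.62×3 + 0.38×2) = 3.62
Swordfish: 1 + 3.62 = 4.62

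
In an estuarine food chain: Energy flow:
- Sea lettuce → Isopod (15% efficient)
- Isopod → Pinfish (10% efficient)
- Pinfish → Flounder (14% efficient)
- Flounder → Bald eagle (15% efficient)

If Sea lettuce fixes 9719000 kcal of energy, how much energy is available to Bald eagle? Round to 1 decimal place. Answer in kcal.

3061.5 kcal

Isopod: 9719000 × 0.15 = 1457850 kcal
Pinfish: 1457850 × 0.1 = 145785 kcal
Flounder: 145785 × 0.14 = 20409.9 kcal
Bald eagle: 20409.9 × 0.15 = 3061.485 kcal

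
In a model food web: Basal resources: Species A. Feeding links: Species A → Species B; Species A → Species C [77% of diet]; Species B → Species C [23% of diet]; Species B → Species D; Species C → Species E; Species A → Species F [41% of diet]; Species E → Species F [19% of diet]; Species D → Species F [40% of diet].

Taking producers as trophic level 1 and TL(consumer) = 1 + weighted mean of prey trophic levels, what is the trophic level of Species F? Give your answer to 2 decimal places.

3.22

Species B: 1 + 1 = 2
Species C: 1 + (0.77×1 + 0.23×2) = 2.23
Species D: 1 + 2 = 3
Species E: 1 + 2.23 = 3.23
Species F: 1 + (0.41×1 + 0.19×3.23 + 0.4×3) = 3.2237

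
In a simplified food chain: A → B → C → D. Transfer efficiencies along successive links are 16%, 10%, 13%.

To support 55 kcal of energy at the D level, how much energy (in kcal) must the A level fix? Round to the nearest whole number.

26442 kcal

Cumulative transfer efficiency: 0.16 × 0.1 × 0.13 = 0.00208
A energy = 55 / 0.00208 = 26442 kcal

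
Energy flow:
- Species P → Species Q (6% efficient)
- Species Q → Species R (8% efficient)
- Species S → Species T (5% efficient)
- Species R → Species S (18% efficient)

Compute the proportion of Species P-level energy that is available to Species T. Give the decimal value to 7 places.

0.0000432

Product of link efficiencies: 0.06 × 0.08 × 0.18 × 0.05 = 0.0000432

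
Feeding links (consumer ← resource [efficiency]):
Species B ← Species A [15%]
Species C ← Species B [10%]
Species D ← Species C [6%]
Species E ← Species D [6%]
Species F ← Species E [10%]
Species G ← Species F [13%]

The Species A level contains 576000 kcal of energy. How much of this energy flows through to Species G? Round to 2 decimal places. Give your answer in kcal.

Species B: 576000 × 0.15 = 86400 kcal
Species C: 86400 × 0.1 = 8640 kcal
Species D: 8640 × 0.06 = 518.4 kcal
Species E: 518.4 × 0.06 = 31.104 kcal
Species F: 31.104 × 0.1 = 3.1104 kcal
Species G: 3.1104 × 0.13 = 0.404352 kcal

0.40 kcal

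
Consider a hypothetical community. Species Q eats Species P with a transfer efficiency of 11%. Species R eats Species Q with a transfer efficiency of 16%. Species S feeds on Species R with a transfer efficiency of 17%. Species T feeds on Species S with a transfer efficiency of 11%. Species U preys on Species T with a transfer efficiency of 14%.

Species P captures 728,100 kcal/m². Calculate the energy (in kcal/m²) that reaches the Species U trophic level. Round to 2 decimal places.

33.55 kcal/m²

Species Q: 728100 × 0.11 = 80091 kcal/m²
Species R: 80091 × 0.16 = 12814.56 kcal/m²
Species S: 12814.56 × 0.17 = 2178.4752 kcal/m²
Species T: 2178.4752 × 0.11 = 239.632272 kcal/m²
Species U: 239.632272 × 0.14 = 33.54851808 kcal/m²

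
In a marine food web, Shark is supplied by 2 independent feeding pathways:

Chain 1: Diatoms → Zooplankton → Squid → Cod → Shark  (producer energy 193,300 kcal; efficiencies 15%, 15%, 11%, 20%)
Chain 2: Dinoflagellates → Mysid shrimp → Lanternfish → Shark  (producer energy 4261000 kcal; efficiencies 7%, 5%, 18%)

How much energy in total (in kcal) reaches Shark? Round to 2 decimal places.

2780.11 kcal

Chain 1: 193300 × 0.15 × 0.15 × 0.11 × 0.2 = 95.6835 kcal
Chain 2: 4261000 × 0.07 × 0.05 × 0.18 = 2684.43 kcal
Total at Shark: 95.6835 + 2684.43 = 2780.1135 kcal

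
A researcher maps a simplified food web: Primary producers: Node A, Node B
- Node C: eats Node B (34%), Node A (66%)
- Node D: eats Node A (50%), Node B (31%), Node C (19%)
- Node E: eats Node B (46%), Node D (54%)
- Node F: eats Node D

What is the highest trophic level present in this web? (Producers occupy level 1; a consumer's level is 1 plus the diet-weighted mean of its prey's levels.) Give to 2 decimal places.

3.19

Node C: 1 + (0.34×1 + 0.66×1) = 2
Node D: 1 + (0.5×1 + 0.31×1 + 0.19×2) = 2.19
Node E: 1 + (0.46×1 + 0.54×2.19) = 2.6426
Node F: 1 + 2.19 = 3.19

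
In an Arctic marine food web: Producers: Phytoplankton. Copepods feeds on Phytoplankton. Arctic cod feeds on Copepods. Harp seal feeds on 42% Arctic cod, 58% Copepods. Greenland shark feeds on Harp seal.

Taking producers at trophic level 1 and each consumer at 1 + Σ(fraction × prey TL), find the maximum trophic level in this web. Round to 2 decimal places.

Copepods: 1 + 1 = 2
Arctic cod: 1 + 2 = 3
Harp seal: 1 + (0.42×3 + 0.58×2) = 3.42
Greenland shark: 1 + 3.42 = 4.42

4.42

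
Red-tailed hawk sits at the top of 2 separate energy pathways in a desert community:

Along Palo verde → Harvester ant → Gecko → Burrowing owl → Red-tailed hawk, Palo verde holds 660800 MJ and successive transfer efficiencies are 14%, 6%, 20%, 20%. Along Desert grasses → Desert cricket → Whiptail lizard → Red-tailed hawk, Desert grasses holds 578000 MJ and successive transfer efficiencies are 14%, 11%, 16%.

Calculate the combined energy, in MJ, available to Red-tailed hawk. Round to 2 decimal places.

Via Palo verde: 660800 × 0.14 × 0.06 × 0.2 × 0.2 = 222.0288 MJ
Via Desert grasses: 578000 × 0.14 × 0.11 × 0.16 = 1424.192 MJ
Total at Red-tailed hawk: 222.0288 + 1424.192 = 1646.2208 MJ

1646.22 MJ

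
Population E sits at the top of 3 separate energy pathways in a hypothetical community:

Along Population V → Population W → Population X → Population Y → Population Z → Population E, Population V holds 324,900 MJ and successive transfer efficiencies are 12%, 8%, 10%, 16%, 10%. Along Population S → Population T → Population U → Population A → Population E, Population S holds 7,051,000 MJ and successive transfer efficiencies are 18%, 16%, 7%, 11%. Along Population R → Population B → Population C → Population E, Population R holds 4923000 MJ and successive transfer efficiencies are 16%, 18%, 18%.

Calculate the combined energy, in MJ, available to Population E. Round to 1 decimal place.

27089.5 MJ

Via Population V: 324900 × 0.12 × 0.08 × 0.1 × 0.16 × 0.1 = 4.990464 MJ
Via Population S: 7051000 × 0.18 × 0.16 × 0.07 × 0.11 = 1563.62976 MJ
Via Population R: 4923000 × 0.16 × 0.18 × 0.18 = 25520.832 MJ
Total at Population E: 4.990464 + 1563.62976 + 25520.832 = 27089.452224 MJ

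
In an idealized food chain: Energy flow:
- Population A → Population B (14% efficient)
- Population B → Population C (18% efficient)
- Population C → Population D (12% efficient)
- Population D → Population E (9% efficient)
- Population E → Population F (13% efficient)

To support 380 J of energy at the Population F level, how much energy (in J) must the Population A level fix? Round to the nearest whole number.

Cumulative transfer efficiency: 0.14 × 0.18 × 0.12 × 0.09 × 0.13 = 0.0000353808
Population A energy = 380 / 0.0000353808 = 10740289 J

10740289 J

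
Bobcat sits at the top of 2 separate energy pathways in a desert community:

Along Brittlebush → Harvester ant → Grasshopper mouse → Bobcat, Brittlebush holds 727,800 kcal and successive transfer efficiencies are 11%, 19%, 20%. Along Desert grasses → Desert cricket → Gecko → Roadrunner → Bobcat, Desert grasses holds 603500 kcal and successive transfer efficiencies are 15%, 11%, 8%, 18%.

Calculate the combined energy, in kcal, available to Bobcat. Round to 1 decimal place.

Via Brittlebush: 727800 × 0.11 × 0.19 × 0.2 = 3042.204 kcal
Via Desert grasses: 603500 × 0.15 × 0.11 × 0.08 × 0.18 = 143.3916 kcal
Total at Bobcat: 3042.204 + 143.3916 = 3185.5956 kcal

3185.6 kcal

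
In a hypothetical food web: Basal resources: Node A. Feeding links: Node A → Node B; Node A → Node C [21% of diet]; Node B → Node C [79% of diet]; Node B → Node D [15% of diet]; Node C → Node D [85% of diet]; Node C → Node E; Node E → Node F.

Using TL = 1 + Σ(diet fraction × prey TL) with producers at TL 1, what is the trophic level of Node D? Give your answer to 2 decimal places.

3.67

Node B: 1 + 1 = 2
Node C: 1 + (0.21×1 + 0.79×2) = 2.79
Node D: 1 + (0.15×2 + 0.85×2.79) = 3.6715
Node E: 1 + 2.79 = 3.79
Node F: 1 + 3.79 = 4.79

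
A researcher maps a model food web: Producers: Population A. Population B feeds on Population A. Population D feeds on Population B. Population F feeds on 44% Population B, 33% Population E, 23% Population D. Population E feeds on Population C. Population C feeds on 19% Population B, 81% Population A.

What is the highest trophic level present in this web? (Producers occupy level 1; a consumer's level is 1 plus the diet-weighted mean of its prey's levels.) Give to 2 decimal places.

3.62

Population B: 1 + 1 = 2
Population C: 1 + (0.19×2 + 0.81×1) = 2.19
Population D: 1 + 2 = 3
Population E: 1 + 2.19 = 3.19
Population F: 1 + (0.44×2 + 0.33×3.19 + 0.23×3) = 3.6227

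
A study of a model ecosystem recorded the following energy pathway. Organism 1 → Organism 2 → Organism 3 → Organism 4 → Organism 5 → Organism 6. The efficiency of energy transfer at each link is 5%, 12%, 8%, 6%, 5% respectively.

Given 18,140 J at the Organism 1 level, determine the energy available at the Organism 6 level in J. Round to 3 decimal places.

0.026 J

Organism 2: 18140 × 0.05 = 907 J
Organism 3: 907 × 0.12 = 108.84 J
Organism 4: 108.84 × 0.08 = 8.7072 J
Organism 5: 8.7072 × 0.06 = 0.522432 J
Organism 6: 0.522432 × 0.05 = 0.0261216 J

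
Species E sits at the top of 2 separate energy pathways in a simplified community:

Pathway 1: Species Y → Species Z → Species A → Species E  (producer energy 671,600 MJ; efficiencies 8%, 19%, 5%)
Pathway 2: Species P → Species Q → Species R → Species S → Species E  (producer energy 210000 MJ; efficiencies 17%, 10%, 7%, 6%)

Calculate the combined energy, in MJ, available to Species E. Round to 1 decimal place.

Pathway 1: 671600 × 0.08 × 0.19 × 0.05 = 510.416 MJ
Pathway 2: 210000 × 0.17 × 0.1 × 0.07 × 0.06 = 14.994 MJ
Total at Species E: 510.416 + 14.994 = 525.41 MJ

525.4 MJ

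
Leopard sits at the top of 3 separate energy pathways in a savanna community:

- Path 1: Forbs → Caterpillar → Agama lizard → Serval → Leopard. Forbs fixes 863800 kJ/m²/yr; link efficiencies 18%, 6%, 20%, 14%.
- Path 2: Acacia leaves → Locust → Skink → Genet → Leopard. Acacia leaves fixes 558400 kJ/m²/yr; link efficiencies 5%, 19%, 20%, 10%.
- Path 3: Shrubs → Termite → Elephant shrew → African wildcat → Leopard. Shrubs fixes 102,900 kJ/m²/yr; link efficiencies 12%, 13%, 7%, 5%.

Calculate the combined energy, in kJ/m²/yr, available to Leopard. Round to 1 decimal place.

Path 1: 863800 × 0.18 × 0.06 × 0.2 × 0.14 = 261.21312 kJ/m²/yr
Path 2: 558400 × 0.05 × 0.19 × 0.2 × 0.1 = 106.096 kJ/m²/yr
Path 3: 102900 × 0.12 × 0.13 × 0.07 × 0.05 = 5.61834 kJ/m²/yr
Total at Leopard: 261.21312 + 106.096 + 5.61834 = 372.92746 kJ/m²/yr

372.9 kJ/m²/yr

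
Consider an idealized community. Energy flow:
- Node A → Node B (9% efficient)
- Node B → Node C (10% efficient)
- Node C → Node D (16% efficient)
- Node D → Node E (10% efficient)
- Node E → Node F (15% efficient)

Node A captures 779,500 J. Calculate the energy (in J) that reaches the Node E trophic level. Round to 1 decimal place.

Node B: 779500 × 0.09 = 70155 J
Node C: 70155 × 0.1 = 7015.5 J
Node D: 7015.5 × 0.16 = 1122.48 J
Node E: 1122.48 × 0.1 = 112.248 J

112.2 J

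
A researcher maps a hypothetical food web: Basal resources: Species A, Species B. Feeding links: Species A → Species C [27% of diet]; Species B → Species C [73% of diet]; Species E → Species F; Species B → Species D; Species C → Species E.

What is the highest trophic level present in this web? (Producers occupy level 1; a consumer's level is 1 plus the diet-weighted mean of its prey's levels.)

Species C: 1 + (0.73×1 + 0.27×1) = 2
Species D: 1 + 1 = 2
Species E: 1 + 2 = 3
Species F: 1 + 3 = 4

4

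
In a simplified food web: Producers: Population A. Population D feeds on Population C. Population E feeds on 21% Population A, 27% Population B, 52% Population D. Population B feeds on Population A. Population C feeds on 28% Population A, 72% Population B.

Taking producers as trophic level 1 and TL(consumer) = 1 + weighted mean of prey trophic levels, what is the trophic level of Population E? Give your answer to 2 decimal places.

3.68

Population B: 1 + 1 = 2
Population C: 1 + (0.28×1 + 0.72×2) = 2.72
Population D: 1 + 2.72 = 3.72
Population E: 1 + (0.21×1 + 0.27×2 + 0.52×3.72) = 3.6844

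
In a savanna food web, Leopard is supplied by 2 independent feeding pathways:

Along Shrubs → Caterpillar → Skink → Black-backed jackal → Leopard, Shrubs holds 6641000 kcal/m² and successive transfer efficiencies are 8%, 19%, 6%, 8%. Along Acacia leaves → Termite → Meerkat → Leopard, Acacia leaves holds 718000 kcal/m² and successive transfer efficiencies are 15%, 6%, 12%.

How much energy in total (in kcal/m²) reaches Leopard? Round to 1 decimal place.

1260.0 kcal/m²

Via Shrubs: 6641000 × 0.08 × 0.19 × 0.06 × 0.08 = 484.52736 kcal/m²
Via Acacia leaves: 718000 × 0.15 × 0.06 × 0.12 = 775.44 kcal/m²
Total at Leopard: 484.52736 + 775.44 = 1259.96736 kcal/m²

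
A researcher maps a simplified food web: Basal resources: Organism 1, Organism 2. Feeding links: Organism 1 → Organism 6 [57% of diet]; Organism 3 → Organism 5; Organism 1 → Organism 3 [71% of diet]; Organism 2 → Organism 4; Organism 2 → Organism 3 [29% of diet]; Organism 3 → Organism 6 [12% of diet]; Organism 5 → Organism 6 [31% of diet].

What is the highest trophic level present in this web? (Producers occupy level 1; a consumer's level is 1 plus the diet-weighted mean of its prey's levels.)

Organism 3: 1 + (0.29×1 + 0.71×1) = 2
Organism 4: 1 + 1 = 2
Organism 5: 1 + 2 = 3
Organism 6: 1 + (0.31×3 + 0.12×2 + 0.57×1) = 2.74

3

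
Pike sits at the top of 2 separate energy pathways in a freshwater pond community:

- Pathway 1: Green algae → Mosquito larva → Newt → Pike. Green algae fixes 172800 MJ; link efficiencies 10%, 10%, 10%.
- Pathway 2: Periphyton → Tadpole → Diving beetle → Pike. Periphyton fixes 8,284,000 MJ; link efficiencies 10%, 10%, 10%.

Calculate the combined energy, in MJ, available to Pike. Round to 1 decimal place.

8456.8 MJ

Pathway 1: 172800 × 0.1 × 0.1 × 0.1 = 172.8 MJ
Pathway 2: 8284000 × 0.1 × 0.1 × 0.1 = 8284 MJ
Total at Pike: 172.8 + 8284 = 8456.8 MJ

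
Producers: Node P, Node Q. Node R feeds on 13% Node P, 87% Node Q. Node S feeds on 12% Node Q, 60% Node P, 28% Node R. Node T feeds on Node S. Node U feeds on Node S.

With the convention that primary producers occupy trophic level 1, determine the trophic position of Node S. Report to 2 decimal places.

2.28

Node R: 1 + (0.13×1 + 0.87×1) = 2
Node S: 1 + (0.12×1 + 0.6×1 + 0.28×2) = 2.28
Node T: 1 + 2.28 = 3.28
Node U: 1 + 2.28 = 3.28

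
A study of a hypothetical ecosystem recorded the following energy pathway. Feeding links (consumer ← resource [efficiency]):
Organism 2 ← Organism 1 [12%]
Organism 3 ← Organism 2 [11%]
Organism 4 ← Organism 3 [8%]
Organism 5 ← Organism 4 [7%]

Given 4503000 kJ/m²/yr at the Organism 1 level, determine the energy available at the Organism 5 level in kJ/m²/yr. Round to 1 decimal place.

Organism 2: 4503000 × 0.12 = 540360 kJ/m²/yr
Organism 3: 540360 × 0.11 = 59439.6 kJ/m²/yr
Organism 4: 59439.6 × 0.08 = 4755.168 kJ/m²/yr
Organism 5: 4755.168 × 0.07 = 332.86176 kJ/m²/yr

332.9 kJ/m²/yr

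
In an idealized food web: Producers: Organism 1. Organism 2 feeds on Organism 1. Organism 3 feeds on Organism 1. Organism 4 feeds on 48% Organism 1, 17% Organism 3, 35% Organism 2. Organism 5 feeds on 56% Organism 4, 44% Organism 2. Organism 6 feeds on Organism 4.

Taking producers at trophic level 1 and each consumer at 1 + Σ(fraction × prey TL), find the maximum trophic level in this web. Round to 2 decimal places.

Organism 2: 1 + 1 = 2
Organism 3: 1 + 1 = 2
Organism 4: 1 + (0.48×1 + 0.17×2 + 0.35×2) = 2.52
Organism 5: 1 + (0.56×2.52 + 0.44×2) = 3.2912
Organism 6: 1 + 2.52 = 3.52

3.52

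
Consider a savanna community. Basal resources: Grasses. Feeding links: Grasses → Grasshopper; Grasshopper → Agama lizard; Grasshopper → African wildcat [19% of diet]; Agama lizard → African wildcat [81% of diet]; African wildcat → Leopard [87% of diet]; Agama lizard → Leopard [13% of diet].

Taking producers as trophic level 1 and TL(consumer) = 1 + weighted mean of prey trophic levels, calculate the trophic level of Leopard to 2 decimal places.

4.70

Grasshopper: 1 + 1 = 2
Agama lizard: 1 + 2 = 3
African wildcat: 1 + (0.19×2 + 0.81×3) = 3.81
Leopard: 1 + (0.87×3.81 + 0.13×3) = 4.7047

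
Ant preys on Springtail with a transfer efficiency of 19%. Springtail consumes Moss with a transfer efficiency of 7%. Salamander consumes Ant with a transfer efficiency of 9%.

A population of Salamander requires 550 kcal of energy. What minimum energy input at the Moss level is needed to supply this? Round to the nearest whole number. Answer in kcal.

459482 kcal

Cumulative transfer efficiency: 0.07 × 0.19 × 0.09 = 0.001197
Moss energy = 550 / 0.001197 = 459482 kcal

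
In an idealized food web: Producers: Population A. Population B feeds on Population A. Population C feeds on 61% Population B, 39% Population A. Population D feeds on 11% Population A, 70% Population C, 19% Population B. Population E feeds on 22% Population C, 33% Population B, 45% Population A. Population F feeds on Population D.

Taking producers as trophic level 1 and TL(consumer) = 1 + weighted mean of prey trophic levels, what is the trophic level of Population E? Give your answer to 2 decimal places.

2.68

Population B: 1 + 1 = 2
Population C: 1 + (0.61×2 + 0.39×1) = 2.61
Population D: 1 + (0.11×1 + 0.7×2.61 + 0.19×2) = 3.317
Population E: 1 + (0.22×2.61 + 0.33×2 + 0.45×1) = 2.6842
Population F: 1 + 3.317 = 4.317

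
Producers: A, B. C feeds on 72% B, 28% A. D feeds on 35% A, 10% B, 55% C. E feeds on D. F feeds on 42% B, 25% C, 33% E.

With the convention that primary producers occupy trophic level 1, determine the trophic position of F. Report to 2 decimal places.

C: 1 + (0.72×1 + 0.28×1) = 2
D: 1 + (0.35×1 + 0.1×1 + 0.55×2) = 2.55
E: 1 + 2.55 = 3.55
F: 1 + (0.42×1 + 0.25×2 + 0.33×3.55) = 3.0915

3.09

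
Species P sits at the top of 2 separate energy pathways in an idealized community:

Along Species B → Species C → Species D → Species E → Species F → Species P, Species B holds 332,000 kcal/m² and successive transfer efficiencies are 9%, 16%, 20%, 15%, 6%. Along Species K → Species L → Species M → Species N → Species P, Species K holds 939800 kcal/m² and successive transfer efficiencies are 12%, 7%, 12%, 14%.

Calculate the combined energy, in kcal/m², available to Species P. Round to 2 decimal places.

Via Species B: 332000 × 0.09 × 0.16 × 0.2 × 0.15 × 0.06 = 8.60544 kcal/m²
Via Species K: 939800 × 0.12 × 0.07 × 0.12 × 0.14 = 132.624576 kcal/m²
Total at Species P: 8.60544 + 132.624576 = 141.230016 kcal/m²

141.23 kcal/m²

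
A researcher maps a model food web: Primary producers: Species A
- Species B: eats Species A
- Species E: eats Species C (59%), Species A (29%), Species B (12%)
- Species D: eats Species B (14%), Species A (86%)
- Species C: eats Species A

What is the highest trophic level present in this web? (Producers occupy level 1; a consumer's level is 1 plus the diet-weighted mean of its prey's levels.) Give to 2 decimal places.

2.71

Species B: 1 + 1 = 2
Species C: 1 + 1 = 2
Species D: 1 + (0.14×2 + 0.86×1) = 2.14
Species E: 1 + (0.59×2 + 0.29×1 + 0.12×2) = 2.71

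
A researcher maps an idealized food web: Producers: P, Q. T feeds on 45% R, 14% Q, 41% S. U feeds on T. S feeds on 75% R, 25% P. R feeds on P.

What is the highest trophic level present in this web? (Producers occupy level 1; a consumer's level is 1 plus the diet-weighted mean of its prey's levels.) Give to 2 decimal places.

R: 1 + 1 = 2
S: 1 + (0.75×2 + 0.25×1) = 2.75
T: 1 + (0.45×2 + 0.14×1 + 0.41×2.75) = 3.1675
U: 1 + 3.1675 = 4.1675

4.17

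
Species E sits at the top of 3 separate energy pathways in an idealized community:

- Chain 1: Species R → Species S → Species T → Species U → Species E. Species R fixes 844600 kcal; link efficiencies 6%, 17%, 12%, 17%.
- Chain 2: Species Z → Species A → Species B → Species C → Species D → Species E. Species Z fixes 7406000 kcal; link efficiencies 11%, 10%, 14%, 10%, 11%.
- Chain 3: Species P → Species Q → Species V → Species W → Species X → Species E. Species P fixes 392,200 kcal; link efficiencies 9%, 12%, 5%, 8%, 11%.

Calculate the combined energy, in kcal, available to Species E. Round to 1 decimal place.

303.1 kcal

Chain 1: 844600 × 0.06 × 0.17 × 0.12 × 0.17 = 175.744368 kcal
Chain 2: 7406000 × 0.11 × 0.1 × 0.14 × 0.1 × 0.11 = 125.45764 kcal
Chain 3: 392200 × 0.09 × 0.12 × 0.05 × 0.08 × 0.11 = 1.8637344 kcal
Total at Species E: 175.744368 + 125.45764 + 1.8637344 = 303.0657424 kcal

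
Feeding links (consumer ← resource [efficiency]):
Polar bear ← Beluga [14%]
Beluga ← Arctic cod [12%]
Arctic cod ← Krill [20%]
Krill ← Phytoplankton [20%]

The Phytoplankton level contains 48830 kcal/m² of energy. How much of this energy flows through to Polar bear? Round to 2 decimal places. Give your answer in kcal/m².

32.81 kcal/m²

Krill: 48830 × 0.2 = 9766 kcal/m²
Arctic cod: 9766 × 0.2 = 1953.2 kcal/m²
Beluga: 1953.2 × 0.12 = 234.384 kcal/m²
Polar bear: 234.384 × 0.14 = 32.81376 kcal/m²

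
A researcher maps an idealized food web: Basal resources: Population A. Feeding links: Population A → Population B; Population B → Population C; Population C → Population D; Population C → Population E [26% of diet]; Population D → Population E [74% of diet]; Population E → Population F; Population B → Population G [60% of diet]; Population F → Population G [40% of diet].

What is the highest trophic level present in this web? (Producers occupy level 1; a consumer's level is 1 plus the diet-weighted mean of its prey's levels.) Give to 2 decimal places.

5.74

Population B: 1 + 1 = 2
Population C: 1 + 2 = 3
Population D: 1 + 3 = 4
Population E: 1 + (0.26×3 + 0.74×4) = 4.74
Population F: 1 + 4.74 = 5.74
Population G: 1 + (0.6×2 + 0.4×5.74) = 4.496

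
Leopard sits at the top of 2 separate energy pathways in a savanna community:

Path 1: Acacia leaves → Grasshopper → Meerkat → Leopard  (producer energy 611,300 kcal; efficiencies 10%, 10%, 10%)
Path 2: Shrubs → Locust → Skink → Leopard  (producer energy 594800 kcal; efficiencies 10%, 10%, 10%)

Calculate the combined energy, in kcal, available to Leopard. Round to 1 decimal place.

Path 1: 611300 × 0.1 × 0.1 × 0.1 = 611.3 kcal
Path 2: 594800 × 0.1 × 0.1 × 0.1 = 594.8 kcal
Total at Leopard: 611.3 + 594.8 = 1206.1 kcal

1206.1 kcal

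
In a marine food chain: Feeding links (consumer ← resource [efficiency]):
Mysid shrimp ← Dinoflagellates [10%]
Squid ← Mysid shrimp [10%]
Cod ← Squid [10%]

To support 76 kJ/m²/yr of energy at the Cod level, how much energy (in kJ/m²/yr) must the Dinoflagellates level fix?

Cumulative transfer efficiency: 0.1 × 0.1 × 0.1 = 0.001
Dinoflagellates energy = 76 / 0.001 = 76000 kJ/m²/yr

76000 kJ/m²/yr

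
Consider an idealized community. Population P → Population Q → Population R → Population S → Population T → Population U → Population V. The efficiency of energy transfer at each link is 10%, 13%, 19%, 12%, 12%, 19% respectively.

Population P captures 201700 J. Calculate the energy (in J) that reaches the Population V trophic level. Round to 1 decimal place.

Population Q: 201700 × 0.1 = 20170 J
Population R: 20170 × 0.13 = 2622.1 J
Population S: 2622.1 × 0.19 = 498.199 J
Population T: 498.199 × 0.12 = 59.78388 J
Population U: 59.78388 × 0.12 = 7.1740656 J
Population V: 7.1740656 × 0.19 = 1.363072464 J

1.4 J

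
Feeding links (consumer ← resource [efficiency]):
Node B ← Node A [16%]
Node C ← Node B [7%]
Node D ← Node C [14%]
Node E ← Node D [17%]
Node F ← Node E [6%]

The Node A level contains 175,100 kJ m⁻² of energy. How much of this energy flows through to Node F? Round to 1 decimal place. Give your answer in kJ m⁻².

2.8 kJ m⁻²

Node B: 175100 × 0.16 = 28016 kJ m⁻²
Node C: 28016 × 0.07 = 1961.12 kJ m⁻²
Node D: 1961.12 × 0.14 = 274.5568 kJ m⁻²
Node E: 274.5568 × 0.17 = 46.674656 kJ m⁻²
Node F: 46.674656 × 0.06 = 2.80047936 kJ m⁻²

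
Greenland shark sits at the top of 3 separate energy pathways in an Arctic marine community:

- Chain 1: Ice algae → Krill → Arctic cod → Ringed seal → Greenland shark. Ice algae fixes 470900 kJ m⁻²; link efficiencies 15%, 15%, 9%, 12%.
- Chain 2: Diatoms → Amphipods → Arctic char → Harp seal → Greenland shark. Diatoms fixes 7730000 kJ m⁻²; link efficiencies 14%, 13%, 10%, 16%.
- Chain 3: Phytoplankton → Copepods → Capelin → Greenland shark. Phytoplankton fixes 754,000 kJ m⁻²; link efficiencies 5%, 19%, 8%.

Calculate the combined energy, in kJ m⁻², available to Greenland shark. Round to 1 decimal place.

2938.4 kJ m⁻²

Chain 1: 470900 × 0.15 × 0.15 × 0.09 × 0.12 = 114.4287 kJ m⁻²
Chain 2: 7730000 × 0.14 × 0.13 × 0.1 × 0.16 = 2250.976 kJ m⁻²
Chain 3: 754000 × 0.05 × 0.19 × 0.08 = 573.04 kJ m⁻²
Total at Greenland shark: 114.4287 + 2250.976 + 573.04 = 2938.4447 kJ m⁻²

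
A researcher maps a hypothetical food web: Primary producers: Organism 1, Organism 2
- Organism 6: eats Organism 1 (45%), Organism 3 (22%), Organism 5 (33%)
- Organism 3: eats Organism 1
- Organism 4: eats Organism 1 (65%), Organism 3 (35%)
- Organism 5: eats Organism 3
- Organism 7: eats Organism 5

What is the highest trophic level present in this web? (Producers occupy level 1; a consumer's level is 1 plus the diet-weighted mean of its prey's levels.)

4

Organism 3: 1 + 1 = 2
Organism 4: 1 + (0.65×1 + 0.35×2) = 2.35
Organism 5: 1 + 2 = 3
Organism 6: 1 + (0.45×1 + 0.22×2 + 0.33×3) = 2.88
Organism 7: 1 + 3 = 4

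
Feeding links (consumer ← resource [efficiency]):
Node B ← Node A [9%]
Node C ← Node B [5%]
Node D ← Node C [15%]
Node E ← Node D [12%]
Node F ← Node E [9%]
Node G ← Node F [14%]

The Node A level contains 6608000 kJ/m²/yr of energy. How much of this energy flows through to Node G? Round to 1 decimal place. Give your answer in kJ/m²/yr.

Node B: 6608000 × 0.09 = 594720 kJ/m²/yr
Node C: 594720 × 0.05 = 29736 kJ/m²/yr
Node D: 29736 × 0.15 = 4460.4 kJ/m²/yr
Node E: 4460.4 × 0.12 = 535.248 kJ/m²/yr
Node F: 535.248 × 0.09 = 48.17232 kJ/m²/yr
Node G: 48.17232 × 0.14 = 6.7441248 kJ/m²/yr

6.7 kJ/m²/yr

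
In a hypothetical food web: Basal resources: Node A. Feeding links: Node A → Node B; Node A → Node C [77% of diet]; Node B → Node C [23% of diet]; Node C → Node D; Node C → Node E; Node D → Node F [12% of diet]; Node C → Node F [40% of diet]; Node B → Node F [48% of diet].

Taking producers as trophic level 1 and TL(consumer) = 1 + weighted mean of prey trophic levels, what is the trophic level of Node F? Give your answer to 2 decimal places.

3.24

Node B: 1 + 1 = 2
Node C: 1 + (0.77×1 + 0.23×2) = 2.23
Node D: 1 + 2.23 = 3.23
Node E: 1 + 2.23 = 3.23
Node F: 1 + (0.12×3.23 + 0.4×2.23 + 0.48×2) = 3.2396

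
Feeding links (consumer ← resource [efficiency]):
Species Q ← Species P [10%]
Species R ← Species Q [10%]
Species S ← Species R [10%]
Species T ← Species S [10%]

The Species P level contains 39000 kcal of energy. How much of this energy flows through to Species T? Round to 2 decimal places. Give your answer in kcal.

Species Q: 39000 × 0.1 = 3900 kcal
Species R: 3900 × 0.1 = 390 kcal
Species S: 390 × 0.1 = 39 kcal
Species T: 39 × 0.1 = 3.9 kcal

3.90 kcal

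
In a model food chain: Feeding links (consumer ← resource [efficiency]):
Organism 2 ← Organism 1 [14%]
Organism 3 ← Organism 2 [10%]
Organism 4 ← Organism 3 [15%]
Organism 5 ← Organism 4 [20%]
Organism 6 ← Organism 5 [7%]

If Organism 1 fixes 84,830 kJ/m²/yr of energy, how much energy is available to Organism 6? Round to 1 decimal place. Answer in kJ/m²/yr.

Organism 2: 84830 × 0.14 = 11876.2 kJ/m²/yr
Organism 3: 11876.2 × 0.1 = 1187.62 kJ/m²/yr
Organism 4: 1187.62 × 0.15 = 178.143 kJ/m²/yr
Organism 5: 178.143 × 0.2 = 35.6286 kJ/m²/yr
Organism 6: 35.6286 × 0.07 = 2.494002 kJ/m²/yr

2.5 kJ/m²/yr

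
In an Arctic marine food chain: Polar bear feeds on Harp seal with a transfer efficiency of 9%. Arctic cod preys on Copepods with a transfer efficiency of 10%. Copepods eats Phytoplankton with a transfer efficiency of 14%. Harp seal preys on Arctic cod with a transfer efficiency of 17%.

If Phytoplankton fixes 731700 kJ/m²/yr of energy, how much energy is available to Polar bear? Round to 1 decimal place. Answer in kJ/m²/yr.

156.7 kJ/m²/yr

Copepods: 731700 × 0.14 = 102438 kJ/m²/yr
Arctic cod: 102438 × 0.1 = 10243.8 kJ/m²/yr
Harp seal: 10243.8 × 0.17 = 1741.446 kJ/m²/yr
Polar bear: 1741.446 × 0.09 = 156.73014 kJ/m²/yr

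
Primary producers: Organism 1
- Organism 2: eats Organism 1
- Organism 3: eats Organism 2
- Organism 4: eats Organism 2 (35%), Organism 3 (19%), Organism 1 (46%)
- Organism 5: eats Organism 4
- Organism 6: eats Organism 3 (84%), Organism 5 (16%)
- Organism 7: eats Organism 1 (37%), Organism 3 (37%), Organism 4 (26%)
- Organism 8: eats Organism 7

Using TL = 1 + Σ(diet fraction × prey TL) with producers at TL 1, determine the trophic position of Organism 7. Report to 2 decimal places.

Organism 2: 1 + 1 = 2
Organism 3: 1 + 2 = 3
Organism 4: 1 + (0.35×2 + 0.19×3 + 0.46×1) = 2.73
Organism 5: 1 + 2.73 = 3.73
Organism 6: 1 + (0.84×3 + 0.16×3.73) = 4.1168
Organism 7: 1 + (0.37×1 + 0.37×3 + 0.26×2.73) = 3.1898
Organism 8: 1 + 3.1898 = 4.1898

3.19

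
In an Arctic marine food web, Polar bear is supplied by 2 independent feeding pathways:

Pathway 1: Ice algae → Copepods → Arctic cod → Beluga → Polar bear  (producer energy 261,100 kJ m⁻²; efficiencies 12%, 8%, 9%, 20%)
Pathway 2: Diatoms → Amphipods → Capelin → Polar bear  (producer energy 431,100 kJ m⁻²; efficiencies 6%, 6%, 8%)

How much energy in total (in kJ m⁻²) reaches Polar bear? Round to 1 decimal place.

Pathway 1: 261100 × 0.12 × 0.08 × 0.09 × 0.2 = 45.11808 kJ m⁻²
Pathway 2: 431100 × 0.06 × 0.06 × 0.08 = 124.1568 kJ m⁻²
Total at Polar bear: 45.11808 + 124.1568 = 169.27488 kJ m⁻²

169.3 kJ m⁻²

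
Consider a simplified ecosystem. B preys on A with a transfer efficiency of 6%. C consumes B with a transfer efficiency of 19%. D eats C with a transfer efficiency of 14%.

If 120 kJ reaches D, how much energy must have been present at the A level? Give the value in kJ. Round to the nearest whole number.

Cumulative transfer efficiency: 0.06 × 0.19 × 0.14 = 0.001596
A energy = 120 / 0.001596 = 75188 kJ

75188 kJ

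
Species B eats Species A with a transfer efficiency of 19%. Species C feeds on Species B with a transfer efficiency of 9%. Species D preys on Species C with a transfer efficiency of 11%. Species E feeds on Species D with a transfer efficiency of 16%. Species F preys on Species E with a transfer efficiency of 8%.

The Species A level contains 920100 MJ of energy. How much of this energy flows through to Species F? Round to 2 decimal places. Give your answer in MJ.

Species B: 920100 × 0.19 = 174819 MJ
Species C: 174819 × 0.09 = 15733.71 MJ
Species D: 15733.71 × 0.11 = 1730.7081 MJ
Species E: 1730.7081 × 0.16 = 276.913296 MJ
Species F: 276.913296 × 0.08 = 22.15306368 MJ

22.15 MJ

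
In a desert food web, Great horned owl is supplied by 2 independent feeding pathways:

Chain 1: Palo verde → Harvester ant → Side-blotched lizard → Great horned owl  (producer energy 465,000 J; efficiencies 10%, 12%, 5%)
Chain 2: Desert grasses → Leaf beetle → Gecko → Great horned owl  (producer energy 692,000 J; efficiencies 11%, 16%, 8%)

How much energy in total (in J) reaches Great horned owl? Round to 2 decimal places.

1253.34 J

Chain 1: 465000 × 0.1 × 0.12 × 0.05 = 279 J
Chain 2: 692000 × 0.11 × 0.16 × 0.08 = 974.336 J
Total at Great horned owl: 279 + 974.336 = 1253.336 J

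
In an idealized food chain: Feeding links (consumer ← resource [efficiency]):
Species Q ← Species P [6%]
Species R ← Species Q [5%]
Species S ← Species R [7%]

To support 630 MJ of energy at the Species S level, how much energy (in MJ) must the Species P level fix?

3000000 MJ

Cumulative transfer efficiency: 0.06 × 0.05 × 0.07 = 0.00021
Species P energy = 630 / 0.00021 = 3000000 MJ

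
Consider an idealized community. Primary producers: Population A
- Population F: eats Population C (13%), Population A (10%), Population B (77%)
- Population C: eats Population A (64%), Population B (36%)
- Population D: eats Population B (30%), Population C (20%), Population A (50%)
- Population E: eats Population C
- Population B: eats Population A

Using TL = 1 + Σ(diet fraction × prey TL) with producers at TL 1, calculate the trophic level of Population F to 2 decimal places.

2.95

Population B: 1 + 1 = 2
Population C: 1 + (0.64×1 + 0.36×2) = 2.36
Population D: 1 + (0.3×2 + 0.2×2.36 + 0.5×1) = 2.572
Population E: 1 + 2.36 = 3.36
Population F: 1 + (0.13×2.36 + 0.1×1 + 0.77×2) = 2.9468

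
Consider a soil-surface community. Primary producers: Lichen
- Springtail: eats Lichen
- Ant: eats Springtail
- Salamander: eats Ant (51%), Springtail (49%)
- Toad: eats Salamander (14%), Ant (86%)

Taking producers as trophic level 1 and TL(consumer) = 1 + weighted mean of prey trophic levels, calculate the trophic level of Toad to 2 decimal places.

4.07

Springtail: 1 + 1 = 2
Ant: 1 + 2 = 3
Salamander: 1 + (0.51×3 + 0.49×2) = 3.51
Toad: 1 + (0.14×3.51 + 0.86×3) = 4.0714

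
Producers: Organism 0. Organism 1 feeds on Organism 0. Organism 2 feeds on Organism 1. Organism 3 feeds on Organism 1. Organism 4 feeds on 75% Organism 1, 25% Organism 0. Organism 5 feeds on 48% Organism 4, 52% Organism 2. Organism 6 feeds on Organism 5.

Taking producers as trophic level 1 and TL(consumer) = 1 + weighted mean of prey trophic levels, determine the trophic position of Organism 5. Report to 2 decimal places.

3.88

Organism 1: 1 + 1 = 2
Organism 2: 1 + 2 = 3
Organism 3: 1 + 2 = 3
Organism 4: 1 + (0.75×2 + 0.25×1) = 2.75
Organism 5: 1 + (0.48×2.75 + 0.52×3) = 3.88
Organism 6: 1 + 3.88 = 4.88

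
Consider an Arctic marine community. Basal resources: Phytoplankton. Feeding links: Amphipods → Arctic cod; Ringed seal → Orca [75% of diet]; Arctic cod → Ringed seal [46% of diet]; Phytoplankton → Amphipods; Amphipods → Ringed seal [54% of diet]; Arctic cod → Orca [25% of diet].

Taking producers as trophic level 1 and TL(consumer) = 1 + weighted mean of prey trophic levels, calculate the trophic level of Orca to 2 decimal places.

Amphipods: 1 + 1 = 2
Arctic cod: 1 + 2 = 3
Ringed seal: 1 + (0.46×3 + 0.54×2) = 3.46
Orca: 1 + (0.75×3.46 + 0.25×3) = 4.345

4.35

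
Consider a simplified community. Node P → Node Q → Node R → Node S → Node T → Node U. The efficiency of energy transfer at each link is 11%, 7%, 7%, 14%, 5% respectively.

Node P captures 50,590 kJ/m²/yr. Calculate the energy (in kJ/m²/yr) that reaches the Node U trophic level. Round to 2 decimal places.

Node Q: 50590 × 0.11 = 5564.9 kJ/m²/yr
Node R: 5564.9 × 0.07 = 389.543 kJ/m²/yr
Node S: 389.543 × 0.07 = 27.26801 kJ/m²/yr
Node T: 27.26801 × 0.14 = 3.8175214 kJ/m²/yr
Node U: 3.8175214 × 0.05 = 0.19087607 kJ/m²/yr

0.19 kJ/m²/yr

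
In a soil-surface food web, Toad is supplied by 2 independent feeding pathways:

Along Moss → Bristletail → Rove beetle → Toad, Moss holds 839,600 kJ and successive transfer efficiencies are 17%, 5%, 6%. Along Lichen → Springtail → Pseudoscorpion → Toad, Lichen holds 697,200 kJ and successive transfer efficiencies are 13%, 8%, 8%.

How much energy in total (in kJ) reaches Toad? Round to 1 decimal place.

Via Moss: 839600 × 0.17 × 0.05 × 0.06 = 428.196 kJ
Via Lichen: 697200 × 0.13 × 0.08 × 0.08 = 580.0704 kJ
Total at Toad: 428.196 + 580.0704 = 1008.2664 kJ

1008.3 kJ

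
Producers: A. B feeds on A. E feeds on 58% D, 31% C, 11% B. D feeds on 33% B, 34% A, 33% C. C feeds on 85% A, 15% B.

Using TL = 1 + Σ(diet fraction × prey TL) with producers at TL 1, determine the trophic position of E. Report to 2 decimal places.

B: 1 + 1 = 2
C: 1 + (0.85×1 + 0.15×2) = 2.15
D: 1 + (0.33×2 + 0.34×1 + 0.33×2.15) = 2.7095
E: 1 + (0.58×2.7095 + 0.31×2.15 + 0.11×2) = 3.45801

3.46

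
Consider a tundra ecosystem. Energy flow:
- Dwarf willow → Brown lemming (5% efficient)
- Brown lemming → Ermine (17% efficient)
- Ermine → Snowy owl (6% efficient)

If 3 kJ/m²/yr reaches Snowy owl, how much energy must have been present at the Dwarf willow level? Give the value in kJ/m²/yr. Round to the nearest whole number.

Cumulative transfer efficiency: 0.05 × 0.17 × 0.06 = 0.00051
Dwarf willow energy = 3 / 0.00051 = 5882 kJ/m²/yr

5882 kJ/m²/yr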